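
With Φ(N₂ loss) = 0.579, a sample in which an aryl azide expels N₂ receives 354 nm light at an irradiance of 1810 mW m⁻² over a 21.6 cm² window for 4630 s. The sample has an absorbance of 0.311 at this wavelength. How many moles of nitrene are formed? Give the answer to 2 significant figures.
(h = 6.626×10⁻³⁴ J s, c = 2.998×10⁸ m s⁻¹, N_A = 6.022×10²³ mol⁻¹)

Photon energy at 354 nm: hc/λ = (6.626×10⁻³⁴)(2.998×10⁸)/(354×10⁻⁹) = 5.612×10⁻¹⁹ J.
Energy delivered: (1810 mW m⁻²)(21.6×10⁻⁴ m²)(4630 s) = 18.10 J.
Photons incident: 18.10 / 5.612×10⁻¹⁹ = 3.225×10¹⁹, i.e. 3.225×10¹⁹/6.022×10²³ = 5.355×10⁻⁵ mol.
Fraction absorbed: 1 − 10^(−0.311) = 0.5113.
Photons absorbed: 0.5113 × 5.355×10⁻⁵ = 2.738×10⁻⁵ mol.
Product: Φ × n_abs = 0.579 × 2.738×10⁻⁵ = 1.585×10⁻⁵ mol.

1.6×10⁻⁵ mol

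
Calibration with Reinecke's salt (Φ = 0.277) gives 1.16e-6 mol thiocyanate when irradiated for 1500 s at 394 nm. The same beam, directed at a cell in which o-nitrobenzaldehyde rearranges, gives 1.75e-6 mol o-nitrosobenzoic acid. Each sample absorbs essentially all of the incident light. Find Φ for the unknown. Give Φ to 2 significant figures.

Φ = 0.42

Photons absorbed by the actinometer: 1.16e-6 / 0.277 = 4.188e-6 mol.
Φ(unknown) = 1.75e-6 / 4.188e-6 = 0.42.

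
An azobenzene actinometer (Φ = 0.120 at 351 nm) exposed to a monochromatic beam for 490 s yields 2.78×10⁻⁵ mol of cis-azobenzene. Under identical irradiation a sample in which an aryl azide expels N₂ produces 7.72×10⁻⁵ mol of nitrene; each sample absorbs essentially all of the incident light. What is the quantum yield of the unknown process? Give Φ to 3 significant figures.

Φ = 0.333

Photons absorbed by the actinometer: 2.78×10⁻⁵ / 0.120 = 2.317×10⁻⁴ mol.
Φ(unknown) = 7.72×10⁻⁵ / 2.317×10⁻⁴ = 0.333.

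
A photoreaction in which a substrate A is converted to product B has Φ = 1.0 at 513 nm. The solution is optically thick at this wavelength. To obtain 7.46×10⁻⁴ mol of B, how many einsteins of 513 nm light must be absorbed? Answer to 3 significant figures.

7.46×10⁻⁴ einstein

Photons that must be absorbed: 7.46×10⁻⁴ / 1.0 = 7.460×10⁻⁴ mol.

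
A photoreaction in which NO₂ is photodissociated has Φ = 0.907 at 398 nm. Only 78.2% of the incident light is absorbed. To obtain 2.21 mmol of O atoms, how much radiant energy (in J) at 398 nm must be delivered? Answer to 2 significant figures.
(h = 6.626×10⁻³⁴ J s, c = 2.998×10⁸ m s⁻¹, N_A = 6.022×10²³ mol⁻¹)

Product: 2.21 mmol = 0.00221 mol.
Photons that must be absorbed: 0.00221 / 0.907 = 0.002437 mol.
Incident photons needed: 0.002437 / 0.782 = 0.003116 mol.
Photon energy: hc/λ = 4.991×10⁻¹⁹ J; per mole, 3.006×10⁵ J mol⁻¹.
Energy required: 0.003116 × 3.006×10⁵ = 940 J.

940 J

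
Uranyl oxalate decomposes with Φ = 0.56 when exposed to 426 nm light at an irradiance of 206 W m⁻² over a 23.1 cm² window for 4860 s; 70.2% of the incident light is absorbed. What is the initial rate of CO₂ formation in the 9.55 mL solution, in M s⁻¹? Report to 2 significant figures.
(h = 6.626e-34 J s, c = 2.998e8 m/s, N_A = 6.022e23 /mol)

7.0e-5 M s⁻¹

Photon energy at 426 nm: hc/λ = (6.626e-34)(2.998e8)/(426e-9) = 4.663e-19 J.
Energy delivered: (206 W m⁻²)(23.1e-4 m²)(4860 s) = 2313 J.
Photons incident: 2313 / 4.663e-19 = 4.960e21, i.e. 4.960e21/6.022e23 = 0.008236 mol.
Photons absorbed: 0.702 × 0.008236 = 0.005782 mol.
Product formed: 0.56 × 0.005782 = 0.003238 mol.
Rate: 0.003238 mol / (4860 s × 0.00955 L) = 7.0e-5 M s⁻¹.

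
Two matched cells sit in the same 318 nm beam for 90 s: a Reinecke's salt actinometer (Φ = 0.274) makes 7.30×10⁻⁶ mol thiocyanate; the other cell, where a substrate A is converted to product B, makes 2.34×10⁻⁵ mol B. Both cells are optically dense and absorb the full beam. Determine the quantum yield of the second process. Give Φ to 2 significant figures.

Photons absorbed by the actinometer: 7.30×10⁻⁶ / 0.274 = 2.664×10⁻⁵ mol.
Φ(unknown) = 2.34×10⁻⁵ / 2.664×10⁻⁵ = 0.88.

Φ = 0.88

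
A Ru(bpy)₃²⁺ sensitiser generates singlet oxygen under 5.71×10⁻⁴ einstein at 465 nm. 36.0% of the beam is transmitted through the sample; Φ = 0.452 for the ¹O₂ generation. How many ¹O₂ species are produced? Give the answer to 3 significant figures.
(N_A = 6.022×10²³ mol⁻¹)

Fraction absorbed: 1 − 36.0/100 = 0.6400.
Photons absorbed: 0.6400 × 5.71×10⁻⁴ = 3.654×10⁻⁴ mol.
Product: Φ × n_abs = 0.452 × 3.654×10⁻⁴ = 1.652×10⁻⁴ mol.
As a count: 1.652×10⁻⁴ × 6.022×10²³ = 9.95×10¹⁹.

9.95×10¹⁹ species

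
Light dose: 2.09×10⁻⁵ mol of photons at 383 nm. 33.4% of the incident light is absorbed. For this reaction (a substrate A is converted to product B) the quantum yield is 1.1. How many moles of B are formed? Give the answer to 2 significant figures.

7.7×10⁻⁶ mol

Photons absorbed: 0.334 × 2.09×10⁻⁵ = 6.981×10⁻⁶ mol.
Product: Φ × n_abs = 1.1 × 6.981×10⁻⁶ = 7.679×10⁻⁶ mol.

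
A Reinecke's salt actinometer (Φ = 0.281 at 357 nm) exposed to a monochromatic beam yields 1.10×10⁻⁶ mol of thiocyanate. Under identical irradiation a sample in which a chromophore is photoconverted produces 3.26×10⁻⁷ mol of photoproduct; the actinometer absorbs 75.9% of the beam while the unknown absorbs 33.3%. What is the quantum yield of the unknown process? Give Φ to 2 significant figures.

Photons absorbed by the actinometer: 1.10×10⁻⁶ / 0.281 = 3.915×10⁻⁶ mol.
Incident flux: 3.915×10⁻⁶ / 0.759 = 5.158×10⁻⁶ einstein.
Absorbed by unknown: 0.333 × 5.158×10⁻⁶ = 1.718×10⁻⁶ mol.
Φ(unknown) = 3.26×10⁻⁷ / 1.718×10⁻⁶ = 0.19.

Φ = 0.19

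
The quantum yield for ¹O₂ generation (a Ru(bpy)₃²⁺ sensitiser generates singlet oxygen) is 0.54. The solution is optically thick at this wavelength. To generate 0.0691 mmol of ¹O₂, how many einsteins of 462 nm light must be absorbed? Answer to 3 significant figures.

Product: 0.0691 mmol = 6.91×10⁻⁵ mol.
Photons that must be absorbed: 6.91×10⁻⁵ / 0.54 = 1.280×10⁻⁴ mol.

1.28×10⁻⁴ einstein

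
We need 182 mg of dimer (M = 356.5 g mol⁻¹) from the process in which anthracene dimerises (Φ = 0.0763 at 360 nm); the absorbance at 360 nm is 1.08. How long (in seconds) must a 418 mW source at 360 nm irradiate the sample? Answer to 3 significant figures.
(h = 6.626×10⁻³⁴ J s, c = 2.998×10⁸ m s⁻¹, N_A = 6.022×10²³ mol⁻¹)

t ≈ 5800 s

Product: 182 mg / 356.5 g mol⁻¹ = 5.105×10⁻⁴ mol.
Photons that must be absorbed: 5.105×10⁻⁴ / 0.0763 = 0.006691 mol.
Fraction absorbed: 1 − 10^(−1.08) = 0.9168.
Incident photons needed: 0.006691 / 0.9168 = 0.007298 mol.
Photon energy: hc/λ = 5.518×10⁻¹⁹ J; per mole, 3.323×10⁵ J mol⁻¹.
Energy required: 0.007298 × 3.323×10⁵ = 2425 J.
Time: 2425 J / 0.418 W = 5800 s.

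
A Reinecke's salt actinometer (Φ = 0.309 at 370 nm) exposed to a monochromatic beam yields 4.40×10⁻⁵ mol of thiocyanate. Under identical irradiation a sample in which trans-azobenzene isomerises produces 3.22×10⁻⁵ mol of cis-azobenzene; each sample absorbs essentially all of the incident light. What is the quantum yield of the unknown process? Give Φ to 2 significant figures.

Photons absorbed by the actinometer: 4.40×10⁻⁵ / 0.309 = 1.424×10⁻⁴ mol.
Φ(unknown) = 3.22×10⁻⁵ / 1.424×10⁻⁴ = 0.23.

Φ = 0.23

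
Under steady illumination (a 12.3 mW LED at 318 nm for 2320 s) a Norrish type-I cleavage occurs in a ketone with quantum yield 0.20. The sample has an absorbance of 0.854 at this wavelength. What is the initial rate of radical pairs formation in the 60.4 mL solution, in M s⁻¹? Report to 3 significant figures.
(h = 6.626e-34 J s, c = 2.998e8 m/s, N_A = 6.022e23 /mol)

9.31e-8 M s⁻¹

Photon energy at 318 nm: hc/λ = (6.626e-34)(2.998e8)/(318e-9) = 6.247e-19 J.
Energy delivered: (12.3 mW)(2320 s) = 28.54 J.
Photons incident: 28.54 / 6.247e-19 = 4.569e19, i.e. 4.569e19/6.022e23 = 7.587e-5 mol.
Fraction absorbed: 1 − 10^(−0.854) = 0.8600.
Photons absorbed: 0.8600 × 7.587e-5 = 6.525e-5 mol.
Product formed: 0.20 × 6.525e-5 = 1.305e-5 mol.
Rate: 1.305e-5 mol / (2320 s × 0.0604 L) = 9.31e-8 M s⁻¹.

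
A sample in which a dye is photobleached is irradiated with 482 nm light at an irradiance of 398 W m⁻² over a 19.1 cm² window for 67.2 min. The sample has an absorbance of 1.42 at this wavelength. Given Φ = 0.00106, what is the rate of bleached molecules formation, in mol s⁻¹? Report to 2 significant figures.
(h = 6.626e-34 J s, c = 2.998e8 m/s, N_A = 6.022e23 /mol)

Photon energy at 482 nm: hc/λ = (6.626e-34)(2.998e8)/(482e-9) = 4.121e-19 J.
Energy delivered: (398 W m⁻²)(19.1e-4 m²)(4032 s) = 3065 J.
Photons incident: 3065 / 4.121e-19 = 7.438e21, i.e. 7.438e21/6.022e23 = 0.01235 mol.
Fraction absorbed: 1 − 10^(−1.42) = 0.9620.
Photons absorbed: 0.9620 × 0.01235 = 0.01188 mol.
Product formed: 0.00106 × 0.01188 = 1.259e-5 mol.
Rate: 1.259e-5 / 4032 s = 3.1e-9 mol s⁻¹.

3.1e-9 mol s⁻¹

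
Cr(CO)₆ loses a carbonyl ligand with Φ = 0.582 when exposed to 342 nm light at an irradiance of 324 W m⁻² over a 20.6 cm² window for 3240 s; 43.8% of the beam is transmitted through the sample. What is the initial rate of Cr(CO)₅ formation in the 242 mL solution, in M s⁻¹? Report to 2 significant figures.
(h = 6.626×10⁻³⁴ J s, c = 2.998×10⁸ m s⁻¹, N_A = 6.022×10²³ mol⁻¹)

Photon energy at 342 nm: hc/λ = (6.626×10⁻³⁴)(2.998×10⁸)/(342×10⁻⁹) = 5.808×10⁻¹⁹ J.
Energy delivered: (324 W m⁻²)(20.6×10⁻⁴ m²)(3240 s) = 2163 J.
Photons incident: 2163 / 5.808×10⁻¹⁹ = 3.724×10²¹, i.e. 3.724×10²¹/6.022×10²³ = 0.006184 mol.
Fraction absorbed: 1 − 43.8/100 = 0.5620.
Photons absorbed: 0.5620 × 0.006184 = 0.003475 mol.
Product formed: 0.582 × 0.003475 = 0.002022 mol.
Rate: 0.002022 mol / (3240 s × 0.242 L) = 2.6×10⁻⁶ M s⁻¹.

2.6×10⁻⁶ M s⁻¹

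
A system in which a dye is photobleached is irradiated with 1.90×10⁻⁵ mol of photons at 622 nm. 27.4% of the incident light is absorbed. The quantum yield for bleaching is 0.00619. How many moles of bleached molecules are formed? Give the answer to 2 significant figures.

3.2×10⁻⁸ mol

Photons absorbed: 0.274 × 1.90×10⁻⁵ = 5.206×10⁻⁶ mol.
Product: Φ × n_abs = 0.00619 × 5.206×10⁻⁶ = 3.223×10⁻⁸ mol.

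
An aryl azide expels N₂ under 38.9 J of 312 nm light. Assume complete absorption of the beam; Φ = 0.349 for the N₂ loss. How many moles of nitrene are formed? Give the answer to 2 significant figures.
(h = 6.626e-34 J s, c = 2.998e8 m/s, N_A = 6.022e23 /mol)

3.5e-5 mol

Photon energy at 312 nm: hc/λ = (6.626e-34)(2.998e8)/(312e-9) = 6.367e-19 J.
Photons incident: 38.9 / 6.367e-19 = 6.110e19, i.e. 6.110e19/6.022e23 = 1.015e-4 mol.
Product: Φ × n_abs = 0.349 × 1.015e-4 = 3.542e-5 mol.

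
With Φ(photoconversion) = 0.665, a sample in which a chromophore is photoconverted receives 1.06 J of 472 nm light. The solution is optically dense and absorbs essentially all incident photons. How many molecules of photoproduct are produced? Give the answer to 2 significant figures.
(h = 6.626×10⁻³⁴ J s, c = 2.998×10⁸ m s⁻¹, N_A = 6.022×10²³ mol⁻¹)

1.7×10¹⁸ molecules

Photon energy at 472 nm: hc/λ = (6.626×10⁻³⁴)(2.998×10⁸)/(472×10⁻⁹) = 4.209×10⁻¹⁹ J.
Photons incident: 1.06 / 4.209×10⁻¹⁹ = 2.518×10¹⁸, i.e. 2.518×10¹⁸/6.022×10²³ = 4.181×10⁻⁶ mol.
Product: Φ × n_abs = 0.665 × 4.181×10⁻⁶ = 2.780×10⁻⁶ mol.
As a count: 2.780×10⁻⁶ × 6.022×10²³ = 1.7×10¹⁸.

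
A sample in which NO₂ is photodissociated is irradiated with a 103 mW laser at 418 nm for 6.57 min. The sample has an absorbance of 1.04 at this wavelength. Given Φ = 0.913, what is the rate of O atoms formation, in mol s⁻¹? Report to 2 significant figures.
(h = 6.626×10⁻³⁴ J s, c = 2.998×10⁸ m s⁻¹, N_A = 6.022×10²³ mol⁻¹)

Photon energy at 418 nm: hc/λ = (6.626×10⁻³⁴)(2.998×10⁸)/(418×10⁻⁹) = 4.752×10⁻¹⁹ J.
Energy delivered: (103 mW)(394.2 s) = 40.60 J.
Photons incident: 40.60 / 4.752×10⁻¹⁹ = 8.544×10¹⁹, i.e. 8.544×10¹⁹/6.022×10²³ = 1.419×10⁻⁴ mol.
Fraction absorbed: 1 − 10^(−1.04) = 0.9088.
Photons absorbed: 0.9088 × 1.419×10⁻⁴ = 1.290×10⁻⁴ mol.
Product formed: 0.913 × 1.290×10⁻⁴ = 1.178×10⁻⁴ mol.
Rate: 1.178×10⁻⁴ / 394.2 s = 3.0×10⁻⁷ mol s⁻¹.

3.0×10⁻⁷ mol s⁻¹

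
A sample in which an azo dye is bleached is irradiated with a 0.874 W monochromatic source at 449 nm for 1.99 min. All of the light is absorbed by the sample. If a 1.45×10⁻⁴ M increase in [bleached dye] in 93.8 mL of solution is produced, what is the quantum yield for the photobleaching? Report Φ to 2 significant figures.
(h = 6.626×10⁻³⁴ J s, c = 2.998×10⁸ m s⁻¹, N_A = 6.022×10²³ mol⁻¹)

Φ = 0.035

Product: (1.45×10⁻⁴ M)(0.0938 L) = 1.360×10⁻⁵ mol.
Photon energy at 449 nm: hc/λ = (6.626×10⁻³⁴)(2.998×10⁸)/(449×10⁻⁹) = 4.424×10⁻¹⁹ J.
Energy delivered: (0.874 W)(119.4 s) = 104.4 J.
Photons incident: 104.4 / 4.424×10⁻¹⁹ = 2.360×10²⁰, i.e. 2.360×10²⁰/6.022×10²³ = 3.919×10⁻⁴ mol.
Φ = 1.360×10⁻⁵ mol / 3.919×10⁻⁴ mol photons = 0.035.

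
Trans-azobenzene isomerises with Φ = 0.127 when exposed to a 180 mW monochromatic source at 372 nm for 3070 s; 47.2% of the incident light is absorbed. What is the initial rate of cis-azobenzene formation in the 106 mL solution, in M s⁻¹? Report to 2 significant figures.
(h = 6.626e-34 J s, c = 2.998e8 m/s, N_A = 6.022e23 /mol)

3.2e-7 M s⁻¹

Photon energy at 372 nm: hc/λ = (6.626e-34)(2.998e8)/(372e-9) = 5.340e-19 J.
Energy delivered: (180 mW)(3070 s) = 552.6 J.
Photons incident: 552.6 / 5.340e-19 = 1.035e21, i.e. 1.035e21/6.022e23 = 0.001719 mol.
Photons absorbed: 0.472 × 0.001719 = 8.114e-4 mol.
Product formed: 0.127 × 8.114e-4 = 1.030e-4 mol.
Rate: 1.030e-4 mol / (3070 s × 0.106 L) = 3.2e-7 M s⁻¹.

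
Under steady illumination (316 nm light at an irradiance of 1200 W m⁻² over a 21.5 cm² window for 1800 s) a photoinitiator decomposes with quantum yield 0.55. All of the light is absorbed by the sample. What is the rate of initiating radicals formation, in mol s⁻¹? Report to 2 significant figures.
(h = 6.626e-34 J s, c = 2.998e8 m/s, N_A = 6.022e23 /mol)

3.7e-6 mol s⁻¹

Photon energy at 316 nm: hc/λ = (6.626e-34)(2.998e8)/(316e-9) = 6.286e-19 J.
Energy delivered: (1200 W m⁻²)(21.5e-4 m²)(1800 s) = 4644 J.
Photons incident: 4644 / 6.286e-19 = 7.388e21, i.e. 7.388e21/6.022e23 = 0.01227 mol.
Product formed: 0.55 × 0.01227 = 0.006749 mol.
Rate: 0.006749 / 1800 s = 3.7e-6 mol s⁻¹.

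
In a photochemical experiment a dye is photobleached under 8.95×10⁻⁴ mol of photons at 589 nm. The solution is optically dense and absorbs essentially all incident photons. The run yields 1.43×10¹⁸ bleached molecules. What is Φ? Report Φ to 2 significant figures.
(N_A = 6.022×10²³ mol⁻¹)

Φ = 0.0027

Product: 1.43×10¹⁸ / 6.022×10²³ = 2.375×10⁻⁶ mol.
Φ = 2.375×10⁻⁶ mol / 8.95×10⁻⁴ mol photons = 0.0027.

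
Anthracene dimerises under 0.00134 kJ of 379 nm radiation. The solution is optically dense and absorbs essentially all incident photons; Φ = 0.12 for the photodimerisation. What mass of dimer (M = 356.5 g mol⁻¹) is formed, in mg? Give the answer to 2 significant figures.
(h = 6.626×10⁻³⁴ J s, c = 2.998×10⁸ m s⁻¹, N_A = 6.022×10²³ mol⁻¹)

Photon energy at 379 nm: hc/λ = (6.626×10⁻³⁴)(2.998×10⁸)/(379×10⁻⁹) = 5.241×10⁻¹⁹ J.
Incident energy: 0.00134 kJ = 1.34 J.
Photons incident: 1.34 / 5.241×10⁻¹⁹ = 2.557×10¹⁸, i.e. 2.557×10¹⁸/6.022×10²³ = 4.246×10⁻⁶ mol.
Product: Φ × n_abs = 0.12 × 4.246×10⁻⁶ = 5.095×10⁻⁷ mol.
Mass: 5.095×10⁻⁷ × 356.5 = 1.816×10⁻⁴ g = 0.18 mg.

0.18 mg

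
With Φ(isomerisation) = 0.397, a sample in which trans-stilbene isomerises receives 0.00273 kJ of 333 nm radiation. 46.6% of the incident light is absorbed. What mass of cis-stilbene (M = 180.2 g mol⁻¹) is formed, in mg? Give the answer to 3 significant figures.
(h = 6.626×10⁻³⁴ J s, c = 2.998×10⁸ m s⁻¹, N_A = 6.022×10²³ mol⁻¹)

Photon energy at 333 nm: hc/λ = (6.626×10⁻³⁴)(2.998×10⁸)/(333×10⁻⁹) = 5.965×10⁻¹⁹ J.
Incident energy: 0.00273 kJ = 2.73 J.
Photons incident: 2.73 / 5.965×10⁻¹⁹ = 4.577×10¹⁸, i.e. 4.577×10¹⁸/6.022×10²³ = 7.600×10⁻⁶ mol.
Photons absorbed: 0.466 × 7.600×10⁻⁶ = 3.542×10⁻⁶ mol.
Product: Φ × n_abs = 0.397 × 3.542×10⁻⁶ = 1.406×10⁻⁶ mol.
Mass: 1.406×10⁻⁶ × 180.2 = 2.534×10⁻⁴ g = 0.253 mg.

0.253 mg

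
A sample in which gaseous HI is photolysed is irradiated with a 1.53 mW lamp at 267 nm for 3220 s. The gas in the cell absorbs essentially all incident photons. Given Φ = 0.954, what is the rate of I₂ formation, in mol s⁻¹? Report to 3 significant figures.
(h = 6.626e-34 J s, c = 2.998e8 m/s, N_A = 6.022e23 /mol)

Photon energy at 267 nm: hc/λ = (6.626e-34)(2.998e8)/(267e-9) = 7.440e-19 J.
Energy delivered: (1.53 mW)(3220 s) = 4.927 J.
Photons incident: 4.927 / 7.440e-19 = 6.622e18, i.e. 6.622e18/6.022e23 = 1.100e-5 mol.
Product formed: 0.954 × 1.100e-5 = 1.049e-5 mol.
Rate: 1.049e-5 / 3220 s = 3.26e-9 mol s⁻¹.

3.26e-9 mol s⁻¹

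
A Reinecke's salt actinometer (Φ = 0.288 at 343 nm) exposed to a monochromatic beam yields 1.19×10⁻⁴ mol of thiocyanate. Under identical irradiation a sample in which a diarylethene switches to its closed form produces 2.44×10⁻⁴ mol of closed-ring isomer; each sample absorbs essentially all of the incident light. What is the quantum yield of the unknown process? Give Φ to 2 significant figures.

Photons absorbed by the actinometer: 1.19×10⁻⁴ / 0.288 = 4.132×10⁻⁴ mol.
Φ(unknown) = 2.44×10⁻⁴ / 4.132×10⁻⁴ = 0.59.

Φ = 0.59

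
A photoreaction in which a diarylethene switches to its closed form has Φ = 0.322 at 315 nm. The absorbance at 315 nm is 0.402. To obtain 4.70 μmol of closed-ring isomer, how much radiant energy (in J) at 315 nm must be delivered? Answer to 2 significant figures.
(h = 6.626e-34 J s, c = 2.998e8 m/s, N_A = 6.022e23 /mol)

Product: 4.70 μmol = 4.70e-6 mol.
Photons that must be absorbed: 4.70e-6 / 0.322 = 1.460e-5 mol.
Fraction absorbed: 1 − 10^(−0.402) = 0.6037.
Incident photons needed: 1.460e-5 / 0.6037 = 2.418e-5 mol.
Photon energy: hc/λ = 6.306e-19 J; per mole, 3.797e5 J mol⁻¹.
Energy required: 2.418e-5 × 3.797e5 = 9.2 J.

9.2 J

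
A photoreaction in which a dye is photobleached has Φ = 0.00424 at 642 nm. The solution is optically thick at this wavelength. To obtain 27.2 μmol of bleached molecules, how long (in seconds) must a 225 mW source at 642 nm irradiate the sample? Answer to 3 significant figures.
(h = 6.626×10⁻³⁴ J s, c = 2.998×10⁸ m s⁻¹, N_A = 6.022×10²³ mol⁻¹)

Product: 27.2 μmol = 2.72×10⁻⁵ mol.
Photons that must be absorbed: 2.72×10⁻⁵ / 0.00424 = 0.006415 mol.
Photon energy: hc/λ = 3.094×10⁻¹⁹ J; per mole, 1.863×10⁵ J mol⁻¹.
Energy required: 0.006415 × 1.863×10⁵ = 1195 J.
Time: 1195 J / 0.225 W = 5310 s.

t ≈ 5310 s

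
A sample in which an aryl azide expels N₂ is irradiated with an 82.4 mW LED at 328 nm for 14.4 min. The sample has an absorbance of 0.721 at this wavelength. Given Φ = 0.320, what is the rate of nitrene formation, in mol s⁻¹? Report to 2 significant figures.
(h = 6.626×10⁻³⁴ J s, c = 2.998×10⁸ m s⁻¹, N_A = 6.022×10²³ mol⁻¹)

Photon energy at 328 nm: hc/λ = (6.626×10⁻³⁴)(2.998×10⁸)/(328×10⁻⁹) = 6.056×10⁻¹⁹ J.
Energy delivered: (82.4 mW)(864 s) = 71.19 J.
Photons incident: 71.19 / 6.056×10⁻¹⁹ = 1.176×10²⁰, i.e. 1.176×10²⁰/6.022×10²³ = 1.953×10⁻⁴ mol.
Fraction absorbed: 1 − 10^(−0.721) = 0.8099.
Photons absorbed: 0.8099 × 1.953×10⁻⁴ = 1.582×10⁻⁴ mol.
Product formed: 0.320 × 1.582×10⁻⁴ = 5.062×10⁻⁵ mol.
Rate: 5.062×10⁻⁵ / 864 s = 5.9×10⁻⁸ mol s⁻¹.

5.9×10⁻⁸ mol s⁻¹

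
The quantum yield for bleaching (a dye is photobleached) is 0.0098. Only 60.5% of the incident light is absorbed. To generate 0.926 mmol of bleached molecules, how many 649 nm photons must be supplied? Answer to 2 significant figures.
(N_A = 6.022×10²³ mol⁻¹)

Product: 0.926 mmol = 9.26×10⁻⁴ mol.
Photons that must be absorbed: 9.26×10⁻⁴ / 0.0098 = 0.09449 mol.
Incident photons needed: 0.09449 / 0.605 = 0.1562 mol.
Photon count: 0.1562 × 6.022×10²³ = 9.4×10²².

9.4×10²² photons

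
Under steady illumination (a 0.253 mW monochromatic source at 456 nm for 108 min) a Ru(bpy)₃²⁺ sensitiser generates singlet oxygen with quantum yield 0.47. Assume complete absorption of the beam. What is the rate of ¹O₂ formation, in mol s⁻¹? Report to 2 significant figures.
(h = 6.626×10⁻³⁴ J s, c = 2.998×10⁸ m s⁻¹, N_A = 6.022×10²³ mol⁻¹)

4.5×10⁻¹⁰ mol s⁻¹

Photon energy at 456 nm: hc/λ = (6.626×10⁻³⁴)(2.998×10⁸)/(456×10⁻⁹) = 4.356×10⁻¹⁹ J.
Energy delivered: (0.253 mW)(6480 s) = 1.639 J.
Photons incident: 1.639 / 4.356×10⁻¹⁹ = 3.763×10¹⁸, i.e. 3.763×10¹⁸/6.022×10²³ = 6.249×10⁻⁶ mol.
Product formed: 0.47 × 6.249×10⁻⁶ = 2.937×10⁻⁶ mol.
Rate: 2.937×10⁻⁶ / 6480 s = 4.5×10⁻¹⁰ mol s⁻¹.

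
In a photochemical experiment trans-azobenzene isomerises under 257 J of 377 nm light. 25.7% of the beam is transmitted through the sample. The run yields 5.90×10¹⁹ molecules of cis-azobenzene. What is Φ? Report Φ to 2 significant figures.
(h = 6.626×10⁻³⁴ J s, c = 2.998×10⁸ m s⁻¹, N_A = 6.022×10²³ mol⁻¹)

Product: 5.90×10¹⁹ / 6.022×10²³ = 9.797×10⁻⁵ mol.
Photon energy at 377 nm: hc/λ = (6.626×10⁻³⁴)(2.998×10⁸)/(377×10⁻⁹) = 5.269×10⁻¹⁹ J.
Photons incident: 257 / 5.269×10⁻¹⁹ = 4.878×10²⁰, i.e. 4.878×10²⁰/6.022×10²³ = 8.100×10⁻⁴ mol.
Fraction absorbed: 1 − 25.7/100 = 0.7430.
Photons absorbed: 0.7430 × 8.100×10⁻⁴ = 6.018×10⁻⁴ mol.
Φ = 9.797×10⁻⁵ mol / 6.018×10⁻⁴ mol photons = 0.16.

Φ = 0.16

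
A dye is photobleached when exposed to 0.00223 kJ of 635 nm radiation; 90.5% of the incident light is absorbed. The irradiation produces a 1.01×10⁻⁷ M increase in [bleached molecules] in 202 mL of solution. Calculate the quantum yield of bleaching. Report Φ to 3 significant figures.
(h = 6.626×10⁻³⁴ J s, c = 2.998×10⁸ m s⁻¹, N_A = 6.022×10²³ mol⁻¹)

Product: (1.01×10⁻⁷ M)(0.202 L) = 2.040×10⁻⁸ mol.
Photon energy at 635 nm: hc/λ = (6.626×10⁻³⁴)(2.998×10⁸)/(635×10⁻⁹) = 3.128×10⁻¹⁹ J.
Incident energy: 0.00223 kJ = 2.23 J.
Photons incident: 2.23 / 3.128×10⁻¹⁹ = 7.129×10¹⁸, i.e. 7.129×10¹⁸/6.022×10²³ = 1.184×10⁻⁵ mol.
Photons absorbed: 0.905 × 1.184×10⁻⁵ = 1.072×10⁻⁵ mol.
Φ = 2.040×10⁻⁸ mol / 1.072×10⁻⁵ mol photons = 0.00190.

Φ = 0.00190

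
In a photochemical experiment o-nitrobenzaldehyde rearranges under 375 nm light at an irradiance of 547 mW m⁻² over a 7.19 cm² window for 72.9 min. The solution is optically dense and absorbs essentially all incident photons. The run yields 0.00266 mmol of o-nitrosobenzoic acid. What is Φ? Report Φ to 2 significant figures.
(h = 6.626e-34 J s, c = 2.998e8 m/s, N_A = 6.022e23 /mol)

Product: 0.00266 mmol = 2.66e-6 mol.
Photon energy at 375 nm: hc/λ = (6.626e-34)(2.998e8)/(375e-9) = 5.297e-19 J.
Energy delivered: (547 mW m⁻²)(7.19e-4 m²)(4374 s) = 1.720 J.
Photons incident: 1.720 / 5.297e-19 = 3.247e18, i.e. 3.247e18/6.022e23 = 5.392e-6 mol.
Φ = 2.66e-6 mol / 5.392e-6 mol photons = 0.49.

Φ = 0.49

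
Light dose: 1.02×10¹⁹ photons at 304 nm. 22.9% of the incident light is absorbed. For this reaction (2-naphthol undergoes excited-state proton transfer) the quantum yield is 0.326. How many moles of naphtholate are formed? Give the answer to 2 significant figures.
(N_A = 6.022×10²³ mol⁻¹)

Moles of photons: 1.02×10¹⁹ / 6.022×10²³ = 1.694×10⁻⁵ mol.
Photons absorbed: 0.229 × 1.694×10⁻⁵ = 3.879×10⁻⁶ mol.
Product: Φ × n_abs = 0.326 × 3.879×10⁻⁶ = 1.265×10⁻⁶ mol.

1.3×10⁻⁶ mol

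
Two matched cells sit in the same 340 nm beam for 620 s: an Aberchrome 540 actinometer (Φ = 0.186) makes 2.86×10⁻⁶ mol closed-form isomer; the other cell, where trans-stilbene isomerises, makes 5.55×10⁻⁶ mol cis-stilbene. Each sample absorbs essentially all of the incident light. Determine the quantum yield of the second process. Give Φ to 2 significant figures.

Φ = 0.36

Photons absorbed by the actinometer: 2.86×10⁻⁶ / 0.186 = 1.538×10⁻⁵ mol.
Φ(unknown) = 5.55×10⁻⁶ / 1.538×10⁻⁵ = 0.36.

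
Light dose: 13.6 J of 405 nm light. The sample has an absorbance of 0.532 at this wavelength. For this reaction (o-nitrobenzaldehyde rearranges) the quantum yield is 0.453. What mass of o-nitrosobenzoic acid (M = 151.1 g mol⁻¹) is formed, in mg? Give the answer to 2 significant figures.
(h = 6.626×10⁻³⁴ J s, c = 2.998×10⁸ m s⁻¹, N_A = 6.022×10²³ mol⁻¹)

Photon energy at 405 nm: hc/λ = (6.626×10⁻³⁴)(2.998×10⁸)/(405×10⁻⁹) = 4.905×10⁻¹⁹ J.
Photons incident: 13.6 / 4.905×10⁻¹⁹ = 2.773×10¹⁹, i.e. 2.773×10¹⁹/6.022×10²³ = 4.605×10⁻⁵ mol.
Fraction absorbed: 1 − 10^(−0.532) = 0.7062.
Photons absorbed: 0.7062 × 4.605×10⁻⁵ = 3.252×10⁻⁵ mol.
Product: Φ × n_abs = 0.453 × 3.252×10⁻⁵ = 1.473×10⁻⁵ mol.
Mass: 1.473×10⁻⁵ × 151.1 = 0.002226 g = 2.2 mg.

2.2 mg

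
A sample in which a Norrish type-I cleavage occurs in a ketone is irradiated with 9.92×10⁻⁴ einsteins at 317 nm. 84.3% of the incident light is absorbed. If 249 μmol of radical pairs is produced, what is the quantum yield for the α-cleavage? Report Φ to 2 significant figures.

Φ = 0.30

Product: 249 μmol = 2.49×10⁻⁴ mol.
Photons absorbed: 0.843 × 9.92×10⁻⁴ = 8.363×10⁻⁴ mol.
Φ = 2.49×10⁻⁴ mol / 8.363×10⁻⁴ mol photons = 0.30.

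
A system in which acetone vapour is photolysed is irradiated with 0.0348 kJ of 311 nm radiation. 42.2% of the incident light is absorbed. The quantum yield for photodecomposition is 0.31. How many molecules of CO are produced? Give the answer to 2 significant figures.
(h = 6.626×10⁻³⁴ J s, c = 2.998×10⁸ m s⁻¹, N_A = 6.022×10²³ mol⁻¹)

7.1×10¹⁸ molecules

Photon energy at 311 nm: hc/λ = (6.626×10⁻³⁴)(2.998×10⁸)/(311×10⁻⁹) = 6.387×10⁻¹⁹ J.
Incident energy: 0.0348 kJ = 34.8 J.
Photons incident: 34.8 / 6.387×10⁻¹⁹ = 5.449×10¹⁹, i.e. 5.449×10¹⁹/6.022×10²³ = 9.048×10⁻⁵ mol.
Photons absorbed: 0.422 × 9.048×10⁻⁵ = 3.818×10⁻⁵ mol.
Product: Φ × n_abs = 0.31 × 3.818×10⁻⁵ = 1.184×10⁻⁵ mol.
As a count: 1.184×10⁻⁵ × 6.022×10²³ = 7.1×10¹⁸.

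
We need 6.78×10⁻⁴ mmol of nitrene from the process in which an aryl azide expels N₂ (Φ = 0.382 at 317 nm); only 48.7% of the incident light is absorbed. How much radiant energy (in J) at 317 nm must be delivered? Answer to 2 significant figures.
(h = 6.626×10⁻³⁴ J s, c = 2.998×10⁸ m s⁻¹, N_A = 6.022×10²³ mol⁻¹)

Product: 6.78×10⁻⁴ mmol = 6.78×10⁻⁷ mol.
Photons that must be absorbed: 6.78×10⁻⁷ / 0.382 = 1.775×10⁻⁶ mol.
Incident photons needed: 1.775×10⁻⁶ / 0.487 = 3.645×10⁻⁶ mol.
Photon energy: hc/λ = 6.266×10⁻¹⁹ J; per mole, 3.773×10⁵ J mol⁻¹.
Energy required: 3.645×10⁻⁶ × 3.773×10⁵ = 1.4 J.

1.4 J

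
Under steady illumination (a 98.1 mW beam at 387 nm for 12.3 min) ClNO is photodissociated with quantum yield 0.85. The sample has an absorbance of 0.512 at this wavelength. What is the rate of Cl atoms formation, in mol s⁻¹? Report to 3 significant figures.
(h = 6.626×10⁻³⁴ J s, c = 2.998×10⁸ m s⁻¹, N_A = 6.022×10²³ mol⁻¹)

1.87×10⁻⁷ mol s⁻¹

Photon energy at 387 nm: hc/λ = (6.626×10⁻³⁴)(2.998×10⁸)/(387×10⁻⁹) = 5.133×10⁻¹⁹ J.
Energy delivered: (98.1 mW)(738 s) = 72.40 J.
Photons incident: 72.40 / 5.133×10⁻¹⁹ = 1.410×10²⁰, i.e. 1.410×10²⁰/6.022×10²³ = 2.341×10⁻⁴ mol.
Fraction absorbed: 1 − 10^(−0.512) = 0.6924.
Photons absorbed: 0.6924 × 2.341×10⁻⁴ = 1.621×10⁻⁴ mol.
Product formed: 0.85 × 1.621×10⁻⁴ = 1.378×10⁻⁴ mol.
Rate: 1.378×10⁻⁴ / 738 s = 1.87×10⁻⁷ mol s⁻¹.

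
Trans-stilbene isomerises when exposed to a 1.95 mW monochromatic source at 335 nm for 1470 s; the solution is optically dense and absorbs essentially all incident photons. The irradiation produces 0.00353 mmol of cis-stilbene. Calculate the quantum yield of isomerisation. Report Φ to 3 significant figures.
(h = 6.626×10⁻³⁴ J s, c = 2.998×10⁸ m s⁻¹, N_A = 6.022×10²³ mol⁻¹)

Φ = 0.440

Product: 0.00353 mmol = 3.53×10⁻⁶ mol.
Photon energy at 335 nm: hc/λ = (6.626×10⁻³⁴)(2.998×10⁸)/(335×10⁻⁹) = 5.930×10⁻¹⁹ J.
Energy delivered: (1.95 mW)(1470 s) = 2.867 J.
Photons incident: 2.867 / 5.930×10⁻¹⁹ = 4.835×10¹⁸, i.e. 4.835×10¹⁸/6.022×10²³ = 8.029×10⁻⁶ mol.
Φ = 3.53×10⁻⁶ mol / 8.029×10⁻⁶ mol photons = 0.440.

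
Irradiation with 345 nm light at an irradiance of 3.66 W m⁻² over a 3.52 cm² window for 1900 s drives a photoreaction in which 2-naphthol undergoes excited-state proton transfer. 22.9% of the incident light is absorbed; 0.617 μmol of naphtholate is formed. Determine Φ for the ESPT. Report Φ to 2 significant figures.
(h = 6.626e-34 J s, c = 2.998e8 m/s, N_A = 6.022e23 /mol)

Product: 0.617 μmol = 6.17e-7 mol.
Photon energy at 345 nm: hc/λ = (6.626e-34)(2.998e8)/(345e-9) = 5.758e-19 J.
Energy delivered: (3.66 W m⁻²)(3.52e-4 m²)(1900 s) = 2.448 J.
Photons incident: 2.448 / 5.758e-19 = 4.251e18, i.e. 4.251e18/6.022e23 = 7.059e-6 mol.
Photons absorbed: 0.229 × 7.059e-6 = 1.617e-6 mol.
Φ = 6.17e-7 mol / 1.617e-6 mol photons = 0.38.

Φ = 0.38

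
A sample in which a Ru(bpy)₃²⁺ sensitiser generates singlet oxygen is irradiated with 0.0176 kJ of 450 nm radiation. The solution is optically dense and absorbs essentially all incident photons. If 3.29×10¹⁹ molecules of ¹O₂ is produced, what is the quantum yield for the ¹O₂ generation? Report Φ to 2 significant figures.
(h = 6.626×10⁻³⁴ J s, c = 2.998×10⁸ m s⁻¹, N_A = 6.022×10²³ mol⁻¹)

Φ = 0.83

Product: 3.29×10¹⁹ / 6.022×10²³ = 5.463×10⁻⁵ mol.
Photon energy at 450 nm: hc/λ = (6.626×10⁻³⁴)(2.998×10⁸)/(450×10⁻⁹) = 4.414×10⁻¹⁹ J.
Incident energy: 0.0176 kJ = 17.6 J.
Photons incident: 17.6 / 4.414×10⁻¹⁹ = 3.987×10¹⁹, i.e. 3.987×10¹⁹/6.022×10²³ = 6.621×10⁻⁵ mol.
Φ = 5.463×10⁻⁵ mol / 6.621×10⁻⁵ mol photons = 0.83.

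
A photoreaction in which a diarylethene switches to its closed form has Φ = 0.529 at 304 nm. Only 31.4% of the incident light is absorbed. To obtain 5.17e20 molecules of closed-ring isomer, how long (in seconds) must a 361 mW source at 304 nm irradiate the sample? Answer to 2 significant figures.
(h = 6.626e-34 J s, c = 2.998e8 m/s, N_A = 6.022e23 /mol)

t ≈ 5600 s

Product: 5.17e20 / 6.022e23 = 8.585e-4 mol.
Photons that must be absorbed: 8.585e-4 / 0.529 = 0.001623 mol.
Incident photons needed: 0.001623 / 0.314 = 0.005169 mol.
Photon energy: hc/λ = 6.534e-19 J; per mole, 3.935e5 J mol⁻¹.
Energy required: 0.005169 × 3.935e5 = 2034 J.
Time: 2034 J / 0.361 W = 5600 s.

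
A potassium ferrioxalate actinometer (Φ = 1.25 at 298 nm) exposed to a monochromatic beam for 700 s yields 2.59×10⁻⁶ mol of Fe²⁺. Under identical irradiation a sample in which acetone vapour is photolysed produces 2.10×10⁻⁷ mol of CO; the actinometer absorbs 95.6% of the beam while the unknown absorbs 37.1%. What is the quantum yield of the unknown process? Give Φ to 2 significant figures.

Φ = 0.26

Photons absorbed by the actinometer: 2.59×10⁻⁶ / 1.25 = 2.072×10⁻⁶ mol.
Incident flux: 2.072×10⁻⁶ / 0.956 = 2.167×10⁻⁶ einstein.
Absorbed by unknown: 0.371 × 2.167×10⁻⁶ = 8.040×10⁻⁷ mol.
Φ(unknown) = 2.10×10⁻⁷ / 8.040×10⁻⁷ = 0.26.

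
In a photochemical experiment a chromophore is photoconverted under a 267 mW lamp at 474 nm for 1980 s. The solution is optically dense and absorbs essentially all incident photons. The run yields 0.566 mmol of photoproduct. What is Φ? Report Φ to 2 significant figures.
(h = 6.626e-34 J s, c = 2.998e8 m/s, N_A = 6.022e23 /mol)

Product: 0.566 mmol = 5.66e-4 mol.
Photon energy at 474 nm: hc/λ = (6.626e-34)(2.998e8)/(474e-9) = 4.191e-19 J.
Energy delivered: (267 mW)(1980 s) = 528.7 J.
Photons incident: 528.7 / 4.191e-19 = 1.262e21, i.e. 1.262e21/6.022e23 = 0.002096 mol.
Φ = 5.66e-4 mol / 0.002096 mol photons = 0.27.

Φ = 0.27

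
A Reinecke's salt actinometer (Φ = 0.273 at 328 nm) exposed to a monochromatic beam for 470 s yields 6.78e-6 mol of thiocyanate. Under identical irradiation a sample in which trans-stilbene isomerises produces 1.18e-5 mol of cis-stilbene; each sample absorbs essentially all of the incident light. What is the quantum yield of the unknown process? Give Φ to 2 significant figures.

Φ = 0.48

Photons absorbed by the actinometer: 6.78e-6 / 0.273 = 2.484e-5 mol.
Φ(unknown) = 1.18e-5 / 2.484e-5 = 0.48.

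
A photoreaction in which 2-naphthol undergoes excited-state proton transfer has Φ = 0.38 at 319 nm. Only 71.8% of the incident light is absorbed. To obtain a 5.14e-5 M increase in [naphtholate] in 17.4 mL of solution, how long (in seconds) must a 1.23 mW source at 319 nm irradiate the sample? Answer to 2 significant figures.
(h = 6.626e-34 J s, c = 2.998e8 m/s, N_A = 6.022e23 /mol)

Product: (5.14e-5 M)(0.0174 L) = 8.944e-7 mol.
Photons that must be absorbed: 8.944e-7 / 0.38 = 2.354e-6 mol.
Incident photons needed: 2.354e-6 / 0.718 = 3.279e-6 mol.
Photon energy: hc/λ = 6.227e-19 J; per mole, 3.750e5 J mol⁻¹.
Energy required: 3.279e-6 × 3.750e5 = 1.230 J.
Time: 1.230 J / 0.00123 W = 1000 s.

t ≈ 1000 s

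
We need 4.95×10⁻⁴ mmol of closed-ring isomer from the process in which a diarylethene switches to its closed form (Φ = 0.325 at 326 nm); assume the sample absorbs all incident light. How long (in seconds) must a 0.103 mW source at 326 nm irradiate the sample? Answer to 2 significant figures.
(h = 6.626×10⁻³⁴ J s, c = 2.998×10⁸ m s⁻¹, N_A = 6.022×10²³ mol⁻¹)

Product: 4.95×10⁻⁴ mmol = 4.95×10⁻⁷ mol.
Photons that must be absorbed: 4.95×10⁻⁷ / 0.325 = 1.523×10⁻⁶ mol.
Photon energy: hc/λ = 6.093×10⁻¹⁹ J; per mole, 3.669×10⁵ J mol⁻¹.
Energy required: 1.523×10⁻⁶ × 3.669×10⁵ = 0.5588 J.
Time: 0.5588 J / 0.000103 W = 5400 s.

t ≈ 5400 s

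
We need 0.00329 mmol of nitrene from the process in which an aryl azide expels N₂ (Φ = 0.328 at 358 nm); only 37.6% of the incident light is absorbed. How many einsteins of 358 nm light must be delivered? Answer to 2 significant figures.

Product: 0.00329 mmol = 3.29×10⁻⁶ mol.
Photons that must be absorbed: 3.29×10⁻⁶ / 0.328 = 1.003×10⁻⁵ mol.
Incident photons needed: 1.003×10⁻⁵ / 0.376 = 2.668×10⁻⁵ mol.

2.7×10⁻⁵ einstein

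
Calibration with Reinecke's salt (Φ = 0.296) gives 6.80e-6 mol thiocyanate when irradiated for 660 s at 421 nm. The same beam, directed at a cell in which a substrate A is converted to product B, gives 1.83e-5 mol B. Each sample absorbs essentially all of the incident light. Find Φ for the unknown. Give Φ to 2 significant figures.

Photons absorbed by the actinometer: 6.80e-6 / 0.296 = 2.297e-5 mol.
Φ(unknown) = 1.83e-5 / 2.297e-5 = 0.80.

Φ = 0.80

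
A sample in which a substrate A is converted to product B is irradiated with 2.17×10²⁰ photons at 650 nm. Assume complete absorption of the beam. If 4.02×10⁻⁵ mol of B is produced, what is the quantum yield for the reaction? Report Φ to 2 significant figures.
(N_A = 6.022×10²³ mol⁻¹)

Moles of photons: 2.17×10²⁰ / 6.022×10²³ = 3.603×10⁻⁴ mol.
Φ = 4.02×10⁻⁵ mol / 3.603×10⁻⁴ mol photons = 0.11.

Φ = 0.11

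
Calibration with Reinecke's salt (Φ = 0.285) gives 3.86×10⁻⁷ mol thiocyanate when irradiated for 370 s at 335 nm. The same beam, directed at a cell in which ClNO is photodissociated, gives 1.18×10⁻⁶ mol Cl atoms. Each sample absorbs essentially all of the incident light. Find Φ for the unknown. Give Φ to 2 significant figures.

Φ = 0.87

Photons absorbed by the actinometer: 3.86×10⁻⁷ / 0.285 = 1.354×10⁻⁶ mol.
Φ(unknown) = 1.18×10⁻⁶ / 1.354×10⁻⁶ = 0.87.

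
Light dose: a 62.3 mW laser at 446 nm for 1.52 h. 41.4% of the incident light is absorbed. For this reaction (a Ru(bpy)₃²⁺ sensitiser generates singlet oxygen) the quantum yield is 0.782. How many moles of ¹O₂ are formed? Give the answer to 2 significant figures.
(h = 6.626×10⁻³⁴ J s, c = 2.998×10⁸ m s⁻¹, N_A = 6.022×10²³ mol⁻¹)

Photon energy at 446 nm: hc/λ = (6.626×10⁻³⁴)(2.998×10⁸)/(446×10⁻⁹) = 4.454×10⁻¹⁹ J.
Energy delivered: (62.3 mW)(5472 s) = 340.9 J.
Photons incident: 340.9 / 4.454×10⁻¹⁹ = 7.654×10²⁰, i.e. 7.654×10²⁰/6.022×10²³ = 0.001271 mol.
Photons absorbed: 0.414 × 0.001271 = 5.262×10⁻⁴ mol.
Product: Φ × n_abs = 0.782 × 5.262×10⁻⁴ = 4.115×10⁻⁴ mol.

4.1×10⁻⁴ mol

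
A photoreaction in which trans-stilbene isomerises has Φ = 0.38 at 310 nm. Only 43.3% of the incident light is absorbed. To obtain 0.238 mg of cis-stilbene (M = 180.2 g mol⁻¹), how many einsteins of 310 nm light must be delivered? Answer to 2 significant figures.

Product: 0.238 mg / 180.2 g mol⁻¹ = 1.321×10⁻⁶ mol.
Photons that must be absorbed: 1.321×10⁻⁶ / 0.38 = 3.476×10⁻⁶ mol.
Incident photons needed: 3.476×10⁻⁶ / 0.433 = 8.028×10⁻⁶ mol.

8.0×10⁻⁶ einstein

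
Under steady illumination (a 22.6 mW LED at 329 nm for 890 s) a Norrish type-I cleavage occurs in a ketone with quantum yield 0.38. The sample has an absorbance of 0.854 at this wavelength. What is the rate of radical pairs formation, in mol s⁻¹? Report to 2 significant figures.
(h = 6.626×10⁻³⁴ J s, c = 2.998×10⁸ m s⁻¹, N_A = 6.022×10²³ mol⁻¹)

Photon energy at 329 nm: hc/λ = (6.626×10⁻³⁴)(2.998×10⁸)/(329×10⁻⁹) = 6.038×10⁻¹⁹ J.
Energy delivered: (22.6 mW)(890 s) = 20.11 J.
Photons incident: 20.11 / 6.038×10⁻¹⁹ = 3.331×10¹⁹, i.e. 3.331×10¹⁹/6.022×10²³ = 5.531×10⁻⁵ mol.
Fraction absorbed: 1 − 10^(−0.854) = 0.8600.
Photons absorbed: 0.8600 × 5.531×10⁻⁵ = 4.757×10⁻⁵ mol.
Product formed: 0.38 × 4.757×10⁻⁵ = 1.808×10⁻⁵ mol.
Rate: 1.808×10⁻⁵ / 890 s = 2.0×10⁻⁸ mol s⁻¹.

2.0×10⁻⁸ mol s⁻¹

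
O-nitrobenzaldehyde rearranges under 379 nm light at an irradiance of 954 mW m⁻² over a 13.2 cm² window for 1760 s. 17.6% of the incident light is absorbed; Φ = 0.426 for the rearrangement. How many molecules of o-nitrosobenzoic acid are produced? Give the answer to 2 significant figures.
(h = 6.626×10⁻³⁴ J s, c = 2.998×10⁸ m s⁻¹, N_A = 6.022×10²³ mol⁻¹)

Photon energy at 379 nm: hc/λ = (6.626×10⁻³⁴)(2.998×10⁸)/(379×10⁻⁹) = 5.241×10⁻¹⁹ J.
Energy delivered: (954 mW m⁻²)(13.2×10⁻⁴ m²)(1760 s) = 2.216 J.
Photons incident: 2.216 / 5.241×10⁻¹⁹ = 4.228×10¹⁸, i.e. 4.228×10¹⁸/6.022×10²³ = 7.021×10⁻⁶ mol.
Photons absorbed: 0.176 × 7.021×10⁻⁶ = 1.236×10⁻⁶ mol.
Product: Φ × n_abs = 0.426 × 1.236×10⁻⁶ = 5.265×10⁻⁷ mol.
As a count: 5.265×10⁻⁷ × 6.022×10²³ = 3.2×10¹⁷.

3.2×10¹⁷ molecules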